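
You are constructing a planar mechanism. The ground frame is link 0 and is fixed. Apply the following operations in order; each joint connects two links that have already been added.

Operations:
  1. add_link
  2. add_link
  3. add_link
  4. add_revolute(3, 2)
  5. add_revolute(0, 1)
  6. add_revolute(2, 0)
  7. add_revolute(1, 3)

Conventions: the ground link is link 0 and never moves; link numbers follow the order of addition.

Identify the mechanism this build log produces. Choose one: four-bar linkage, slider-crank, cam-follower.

links: 4 (incl. ground); joints: 4 revolute, 0 prismatic, 0 higher (cam) pair, forming one closed loop
4 links in a single 4R loop → four-bar linkage

four-bar linkage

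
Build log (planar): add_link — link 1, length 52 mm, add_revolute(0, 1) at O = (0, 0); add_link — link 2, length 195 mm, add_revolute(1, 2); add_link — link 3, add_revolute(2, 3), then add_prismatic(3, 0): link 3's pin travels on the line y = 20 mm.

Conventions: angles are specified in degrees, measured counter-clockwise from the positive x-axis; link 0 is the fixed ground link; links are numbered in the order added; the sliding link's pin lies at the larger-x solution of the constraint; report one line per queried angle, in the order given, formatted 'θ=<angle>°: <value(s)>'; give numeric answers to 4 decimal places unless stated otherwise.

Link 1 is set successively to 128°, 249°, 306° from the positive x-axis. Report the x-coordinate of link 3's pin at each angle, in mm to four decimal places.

geometry: r = 52 mm, L = 195 mm, e = 20 mm
θ=128°: crank pin P = (r cos θ, r sin θ) = (-32.014397, 40.976559)
θ=128°: h = r sin θ − e = 40.976559 − 20 = 20.976559
θ=128°: x = r cos θ + √(L² − h²) = -32.014397 + 193.868471 = 161.854074
θ=249°: crank pin P = (r cos θ, r sin θ) = (-18.635133, -48.546182)
θ=249°: h = r sin θ − e = -48.546182 − 20 = -68.546182
θ=249°: x = r cos θ + √(L² − h²) = -18.635133 + 182.555254 = 163.920121
θ=306°: crank pin P = (r cos θ, r sin θ) = (30.564833, -42.068884)
θ=306°: h = r sin θ − e = -42.068884 − 20 = -62.068884
θ=306°: x = r cos θ + √(L² − h²) = 30.564833 + 184.857928 = 215.422761

θ=128°: 161.8541
θ=249°: 163.9201
θ=306°: 215.4228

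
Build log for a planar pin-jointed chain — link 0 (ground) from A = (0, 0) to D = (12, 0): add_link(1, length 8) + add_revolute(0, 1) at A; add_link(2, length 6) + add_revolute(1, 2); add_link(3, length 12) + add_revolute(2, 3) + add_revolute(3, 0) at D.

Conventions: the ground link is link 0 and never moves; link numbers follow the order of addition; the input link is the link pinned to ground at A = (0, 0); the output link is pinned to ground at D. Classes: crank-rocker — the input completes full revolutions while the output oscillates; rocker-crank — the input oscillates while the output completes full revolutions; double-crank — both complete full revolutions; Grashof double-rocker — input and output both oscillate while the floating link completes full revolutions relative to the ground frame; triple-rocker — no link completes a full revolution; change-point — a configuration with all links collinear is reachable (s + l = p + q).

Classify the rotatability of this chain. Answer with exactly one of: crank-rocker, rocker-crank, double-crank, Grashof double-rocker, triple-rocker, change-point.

lengths: ground=12, input=8, coupler=6, output=12
sorted: s=6 (shortest), l=12 (longest), p+q=20
s + l = 18 vs p + q = 20
s + l < p + q (Grashof) with shortest = coupler link → Grashof double-rocker

Grashof double-rocker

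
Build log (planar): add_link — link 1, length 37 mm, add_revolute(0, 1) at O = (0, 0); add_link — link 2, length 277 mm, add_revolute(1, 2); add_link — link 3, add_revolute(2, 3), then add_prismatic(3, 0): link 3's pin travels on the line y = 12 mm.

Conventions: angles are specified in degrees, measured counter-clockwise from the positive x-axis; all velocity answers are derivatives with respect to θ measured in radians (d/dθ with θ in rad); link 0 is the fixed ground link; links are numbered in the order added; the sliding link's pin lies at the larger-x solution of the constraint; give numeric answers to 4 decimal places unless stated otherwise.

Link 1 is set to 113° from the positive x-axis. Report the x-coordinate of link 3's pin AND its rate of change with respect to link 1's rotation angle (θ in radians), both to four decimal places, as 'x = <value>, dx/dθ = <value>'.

geometry: r = 37 mm, L = 277 mm, e = 12 mm
crank pin P = (r cos θ, r sin θ) = (-14.457052, 34.058680)
h = r sin θ − e = 34.058680 − 12 = 22.058680
x = r cos θ + √(L² − h²) = -14.457052 + 276.120290 = 261.663238
dx/dθ = −r sin θ − h·r cos θ/√(L² − h²) (θ in radians; h = 22.058680) = -32.903736

x = 261.6632, dx/dθ = -32.9037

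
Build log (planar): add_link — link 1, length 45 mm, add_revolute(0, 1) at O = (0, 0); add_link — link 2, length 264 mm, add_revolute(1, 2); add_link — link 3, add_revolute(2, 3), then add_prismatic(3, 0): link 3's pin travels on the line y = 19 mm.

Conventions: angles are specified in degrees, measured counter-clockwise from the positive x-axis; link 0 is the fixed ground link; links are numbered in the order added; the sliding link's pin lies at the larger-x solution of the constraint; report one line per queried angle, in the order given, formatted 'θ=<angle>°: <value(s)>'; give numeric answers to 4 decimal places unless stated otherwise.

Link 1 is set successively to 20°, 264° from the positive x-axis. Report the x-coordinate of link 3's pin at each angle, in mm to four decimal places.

geometry: r = 45 mm, L = 264 mm, e = 19 mm
θ=20°: crank pin P = (r cos θ, r sin θ) = (42.286168, 15.390906)
θ=20°: h = r sin θ − e = 15.390906 − 19 = -3.609094
θ=20°: x = r cos θ + √(L² − h²) = 42.286168 + 263.975329 = 306.261497
θ=264°: crank pin P = (r cos θ, r sin θ) = (-4.703781, -44.753485)
θ=264°: h = r sin θ − e = -44.753485 − 19 = -63.753485
θ=264°: x = r cos θ + √(L² − h²) = -4.703781 + 256.186442 = 251.482661

θ=20°: 306.2615
θ=264°: 251.4827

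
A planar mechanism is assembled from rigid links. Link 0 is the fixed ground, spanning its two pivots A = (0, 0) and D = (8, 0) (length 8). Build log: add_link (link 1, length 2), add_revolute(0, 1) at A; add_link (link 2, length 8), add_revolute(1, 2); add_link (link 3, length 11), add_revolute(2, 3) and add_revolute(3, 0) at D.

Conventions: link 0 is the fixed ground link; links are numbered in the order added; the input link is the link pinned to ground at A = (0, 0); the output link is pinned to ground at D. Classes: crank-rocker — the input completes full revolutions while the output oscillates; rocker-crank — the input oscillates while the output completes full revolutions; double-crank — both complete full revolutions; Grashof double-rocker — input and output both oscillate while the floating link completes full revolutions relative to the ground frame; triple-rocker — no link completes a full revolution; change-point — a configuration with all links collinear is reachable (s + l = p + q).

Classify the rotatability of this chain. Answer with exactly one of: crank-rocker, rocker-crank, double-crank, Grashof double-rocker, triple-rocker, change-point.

lengths: ground=8, input=2, coupler=8, output=11
sorted: s=2 (shortest), l=11 (longest), p+q=16
s + l = 13 vs p + q = 16
s + l < p + q (Grashof) with shortest = input link → crank-rocker

crank-rocker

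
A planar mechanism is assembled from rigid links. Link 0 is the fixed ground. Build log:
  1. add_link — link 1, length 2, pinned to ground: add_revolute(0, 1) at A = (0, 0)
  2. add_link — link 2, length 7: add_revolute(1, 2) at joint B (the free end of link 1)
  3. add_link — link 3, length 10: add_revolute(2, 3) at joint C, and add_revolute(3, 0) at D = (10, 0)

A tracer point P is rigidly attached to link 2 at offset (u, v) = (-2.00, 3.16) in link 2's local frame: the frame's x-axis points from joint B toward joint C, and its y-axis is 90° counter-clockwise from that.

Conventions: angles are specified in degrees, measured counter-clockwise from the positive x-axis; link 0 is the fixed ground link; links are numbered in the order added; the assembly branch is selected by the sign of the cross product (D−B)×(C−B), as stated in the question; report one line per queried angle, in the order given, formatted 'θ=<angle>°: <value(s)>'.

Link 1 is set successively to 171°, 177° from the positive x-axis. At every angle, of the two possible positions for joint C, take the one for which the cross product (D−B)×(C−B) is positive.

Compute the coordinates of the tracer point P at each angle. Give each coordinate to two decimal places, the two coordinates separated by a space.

A=(0,0), D=(10.00,0)
θ=171°: B = A + 2.00·(cos171°, sin171°) = (-1.9754, 0.3129)
θ=171°: |BD| = 11.9795
θ=171°: circle(B,7.00) ∩ circle(D,10.00): a=3.8611, h=5.8388
θ=171°:   candidates: C₊=(2.0369,6.0489) cross=69.946; C₋=(1.7319,-5.6248) cross=-69.946
θ=171°:   branch + wants cross > 0 → take C=(2.0369,6.0489) (cross=69.946)
θ=171°: ex = (C−B)/|BC| = (0.5732,0.8194); ey = (-0.8194,0.5732)
θ=171°: P = B + -2.00·ex + 3.16·ey = (-5.7111,0.4853)
θ=177°: B = A + 2.00·(cos177°, sin177°) = (-1.9973, 0.1047)
θ=177°: |BD| = 11.9977
θ=177°: circle(B,7.00) ∩ circle(D,10.00): a=3.8735, h=5.8306
θ=177°:   candidates: C₊=(1.9269,5.9013) cross=69.954; C₋=(1.8252,-5.7595) cross=-69.954
θ=177°:   branch + wants cross > 0 → take C=(1.9269,5.9013) (cross=69.954)
θ=177°: ex = (C−B)/|BC| = (0.5606,0.8281); ey = (-0.8281,0.5606)
θ=177°: P = B + -2.00·ex + 3.16·ey = (-5.7352,0.2200)

θ=171°: -5.71 0.49
θ=177°: -5.74 0.22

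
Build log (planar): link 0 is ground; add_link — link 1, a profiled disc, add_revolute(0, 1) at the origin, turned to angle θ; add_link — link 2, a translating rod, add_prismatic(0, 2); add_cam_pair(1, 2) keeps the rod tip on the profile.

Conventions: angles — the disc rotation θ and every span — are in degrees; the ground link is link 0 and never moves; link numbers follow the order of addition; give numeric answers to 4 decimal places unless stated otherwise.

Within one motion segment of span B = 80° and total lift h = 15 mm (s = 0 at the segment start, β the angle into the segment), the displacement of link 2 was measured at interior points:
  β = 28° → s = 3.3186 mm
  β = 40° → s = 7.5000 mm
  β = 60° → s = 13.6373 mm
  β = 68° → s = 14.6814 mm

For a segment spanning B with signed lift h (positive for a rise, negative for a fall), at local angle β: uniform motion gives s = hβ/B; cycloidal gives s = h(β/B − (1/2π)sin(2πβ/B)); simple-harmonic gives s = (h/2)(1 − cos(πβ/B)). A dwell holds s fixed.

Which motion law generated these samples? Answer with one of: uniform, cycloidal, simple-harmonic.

candidates at β/B = r: uniform s = h·r (linear in β); cycloidal s = h·(r − sin(2πr)/(2π)); simple-harmonic s = (h/2)(1 − cos(πr))
β=28°: printed 3.3186 | uniform 5.2500, cycloidal 3.3186, simple-harmonic 4.0951
β=40°: printed 7.5000 | uniform 7.5000, cycloidal 7.5000, simple-harmonic 7.5000
β=60°: printed 13.6373 | uniform 11.2500, cycloidal 13.6373, simple-harmonic 12.8033
β=68°: printed 14.6814 | uniform 12.7500, cycloidal 14.6814, simple-harmonic 14.1825
only one law matches every sample → cycloidal

cycloidal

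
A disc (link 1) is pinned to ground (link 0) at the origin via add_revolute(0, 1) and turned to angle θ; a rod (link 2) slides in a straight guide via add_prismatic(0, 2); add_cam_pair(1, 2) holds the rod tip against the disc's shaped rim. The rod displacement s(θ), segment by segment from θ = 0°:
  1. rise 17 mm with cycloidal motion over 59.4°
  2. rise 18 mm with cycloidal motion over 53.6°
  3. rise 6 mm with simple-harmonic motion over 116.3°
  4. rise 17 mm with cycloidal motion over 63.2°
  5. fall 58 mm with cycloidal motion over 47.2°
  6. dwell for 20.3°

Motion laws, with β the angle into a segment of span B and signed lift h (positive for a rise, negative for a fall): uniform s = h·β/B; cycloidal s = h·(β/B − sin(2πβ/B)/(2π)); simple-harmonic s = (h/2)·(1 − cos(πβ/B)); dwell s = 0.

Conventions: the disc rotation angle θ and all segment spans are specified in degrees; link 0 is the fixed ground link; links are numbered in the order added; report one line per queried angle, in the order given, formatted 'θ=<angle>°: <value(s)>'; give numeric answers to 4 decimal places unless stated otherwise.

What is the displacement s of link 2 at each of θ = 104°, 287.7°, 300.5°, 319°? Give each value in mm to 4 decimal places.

segment 1 (0° to 59.4°, cycloidal, h = 17) is passed completely: s = 0.0000 + (17) = 17.0000
θ = 104° falls in segment 2 (59.4° to 113°, cycloidal, h = 18): β = 104 − 59.4 = 44.6°, B = 53.6°; Δs = 18·(0.8321 − sin(2π·0.8321)/(2π)) = 17.4697; s = 17.0000 + 17.4697 = 34.4697
segment 2 (59.4° to 113°, cycloidal, h = 18) is passed completely: s = 17.0000 + (18) = 35.0000
segment 3 (113° to 229.3°, simple-harmonic, h = 6) is passed completely: s = 35.0000 + (6) = 41.0000
θ = 287.7° falls in segment 4 (229.3° to 292.5°, cycloidal, h = 17): β = 287.7 − 229.3 = 58.4°, B = 63.2°; Δs = 17·(0.9241 − sin(2π·0.9241)/(2π)) = 16.9516; s = 41.0000 + 16.9516 = 57.9516
segment 4 (229.3° to 292.5°, cycloidal, h = 17) is passed completely: s = 41.0000 + (17) = 58.0000
θ = 300.5° falls in segment 5 (292.5° to 339.7°, cycloidal, h = -58): β = 300.5 − 292.5 = 8°, B = 47.2°; Δs = -58·(0.1695 − sin(2π·0.1695)/(2π)) = -1.7556; s = 58.0000 − 1.7556 = 56.2444
θ = 319° falls in segment 5 (292.5° to 339.7°, cycloidal, h = -58): β = 319 − 292.5 = 26.5°, B = 47.2°; Δs = -58·(0.5614 − sin(2π·0.5614)/(2π)) = -36.0393; s = 58.0000 − 36.0393 = 21.9607

θ=104°: 34.4697
θ=287.7°: 57.9516
θ=300.5°: 56.2444
θ=319°: 21.9607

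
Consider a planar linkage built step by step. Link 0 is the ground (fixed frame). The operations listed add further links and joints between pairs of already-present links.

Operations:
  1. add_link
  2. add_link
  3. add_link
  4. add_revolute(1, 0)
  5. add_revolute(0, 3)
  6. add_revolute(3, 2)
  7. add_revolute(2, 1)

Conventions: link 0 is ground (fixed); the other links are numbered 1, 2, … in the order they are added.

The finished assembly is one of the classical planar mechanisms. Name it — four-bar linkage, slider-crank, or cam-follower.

links: 4 (incl. ground); joints: 4 revolute, 0 prismatic, 0 higher (cam) pair, forming one closed loop
4 links in a single 4R loop → four-bar linkage

four-bar linkage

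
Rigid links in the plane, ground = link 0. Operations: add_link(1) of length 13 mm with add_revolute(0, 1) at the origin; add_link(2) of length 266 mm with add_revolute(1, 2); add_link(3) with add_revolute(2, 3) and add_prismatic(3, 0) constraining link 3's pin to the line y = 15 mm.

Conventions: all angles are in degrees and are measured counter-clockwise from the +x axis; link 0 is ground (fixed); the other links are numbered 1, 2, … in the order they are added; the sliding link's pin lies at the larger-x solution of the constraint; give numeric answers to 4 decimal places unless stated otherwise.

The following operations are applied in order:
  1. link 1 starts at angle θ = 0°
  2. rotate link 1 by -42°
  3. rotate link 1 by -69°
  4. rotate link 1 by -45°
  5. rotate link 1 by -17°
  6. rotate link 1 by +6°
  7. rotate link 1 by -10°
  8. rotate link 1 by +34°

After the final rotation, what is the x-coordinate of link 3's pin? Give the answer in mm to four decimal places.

geometry: r = 13 mm, L = 266 mm, e = 15 mm; θ starts at 0°
rotate link 1 by -42°: θ ← 0° -42° = -42°
rotate link 1 by -69°: θ ← -42° -69° = -111°
rotate link 1 by -45°: θ ← -111° -45° = -156°
rotate link 1 by -17°: θ ← -156° -17° = -173°
rotate link 1 by +6°: θ ← -173° +6° = -167°
rotate link 1 by -10°: θ ← -167° -10° = -177°
rotate link 1 by +34°: θ ← -177° +34° = -143°
crank pin P = (r cos θ, r sin θ) = (-10.382262, -7.823595)
h = r sin θ − e = -7.823595 − 15 = -22.823595
x = r cos θ + √(L² − h²) = -10.382262 + 265.019025 = 254.636763

254.6368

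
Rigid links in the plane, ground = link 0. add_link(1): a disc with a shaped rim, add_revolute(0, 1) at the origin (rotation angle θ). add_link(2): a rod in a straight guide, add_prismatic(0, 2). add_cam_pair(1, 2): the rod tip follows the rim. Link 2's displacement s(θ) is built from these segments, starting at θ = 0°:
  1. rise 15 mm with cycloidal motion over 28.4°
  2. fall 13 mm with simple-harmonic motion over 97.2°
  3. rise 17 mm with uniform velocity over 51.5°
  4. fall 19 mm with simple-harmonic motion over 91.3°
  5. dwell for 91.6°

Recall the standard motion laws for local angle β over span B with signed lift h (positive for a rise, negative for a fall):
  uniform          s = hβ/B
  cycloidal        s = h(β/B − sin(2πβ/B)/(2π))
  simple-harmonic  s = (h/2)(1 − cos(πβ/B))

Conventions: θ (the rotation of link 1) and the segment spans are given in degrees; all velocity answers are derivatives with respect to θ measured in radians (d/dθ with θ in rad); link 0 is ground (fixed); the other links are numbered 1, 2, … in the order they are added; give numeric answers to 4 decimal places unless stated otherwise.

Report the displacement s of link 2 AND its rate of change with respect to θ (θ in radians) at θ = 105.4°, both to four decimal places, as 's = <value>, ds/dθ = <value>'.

segment 1 (0° to 28.4°, cycloidal, h = 15) is passed completely: s = 0.0000 + (15) = 15.0000
θ = 105.4° falls in segment 2 (28.4° to 125.6°, simple-harmonic, h = -13): β = 105.4 − 28.4 = 77°, B = 97.2°; Δs = -13/2·(1 − cos(π·0.7922)) = -11.6632; s = 15.0000 − 11.6632 = 3.3368
velocity in seg [28.4°–125.6°] (simple-harmonic), θ in radians: β = 77° = 1.3439 rad, B = 97.2° = 1.6965 rad; ds/dθ = (πh/(2B)) sin(πβ/B) = (π·(-13)/(2·1.6965)) sin(π·0.7922) = -7.312242 mm/rad

s = 3.3368, ds/dθ = -7.3122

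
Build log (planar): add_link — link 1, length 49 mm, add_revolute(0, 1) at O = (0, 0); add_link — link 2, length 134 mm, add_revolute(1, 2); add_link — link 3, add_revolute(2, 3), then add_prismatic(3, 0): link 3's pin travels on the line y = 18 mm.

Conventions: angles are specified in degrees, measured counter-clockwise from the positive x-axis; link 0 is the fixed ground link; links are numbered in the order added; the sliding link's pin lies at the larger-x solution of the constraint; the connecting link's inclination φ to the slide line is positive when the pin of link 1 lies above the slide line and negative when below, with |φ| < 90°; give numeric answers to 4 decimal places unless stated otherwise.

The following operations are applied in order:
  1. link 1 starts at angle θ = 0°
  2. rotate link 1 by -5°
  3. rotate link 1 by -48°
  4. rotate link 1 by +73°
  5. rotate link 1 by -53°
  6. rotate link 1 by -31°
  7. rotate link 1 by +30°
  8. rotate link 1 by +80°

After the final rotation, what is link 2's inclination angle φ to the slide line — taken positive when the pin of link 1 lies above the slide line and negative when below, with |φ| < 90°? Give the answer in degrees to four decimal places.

geometry: r = 49 mm, L = 134 mm, e = 18 mm; θ starts at 0°
rotate link 1 by -5°: θ ← 0° -5° = -5°
rotate link 1 by -48°: θ ← -5° -48° = -53°
rotate link 1 by +73°: θ ← -53° +73° = 20°
rotate link 1 by -53°: θ ← 20° -53° = -33°
rotate link 1 by -31°: θ ← -33° -31° = -64°
rotate link 1 by +30°: θ ← -64° +30° = -34°
rotate link 1 by +80°: θ ← -34° +80° = 46°
h = r sin θ − e = 35.247650 − 18 = 17.247650
sin φ = h / L = 17.247650 / 134 = 0.12871381
φ = arcsin(0.12871381) = 7.395275°

7.3953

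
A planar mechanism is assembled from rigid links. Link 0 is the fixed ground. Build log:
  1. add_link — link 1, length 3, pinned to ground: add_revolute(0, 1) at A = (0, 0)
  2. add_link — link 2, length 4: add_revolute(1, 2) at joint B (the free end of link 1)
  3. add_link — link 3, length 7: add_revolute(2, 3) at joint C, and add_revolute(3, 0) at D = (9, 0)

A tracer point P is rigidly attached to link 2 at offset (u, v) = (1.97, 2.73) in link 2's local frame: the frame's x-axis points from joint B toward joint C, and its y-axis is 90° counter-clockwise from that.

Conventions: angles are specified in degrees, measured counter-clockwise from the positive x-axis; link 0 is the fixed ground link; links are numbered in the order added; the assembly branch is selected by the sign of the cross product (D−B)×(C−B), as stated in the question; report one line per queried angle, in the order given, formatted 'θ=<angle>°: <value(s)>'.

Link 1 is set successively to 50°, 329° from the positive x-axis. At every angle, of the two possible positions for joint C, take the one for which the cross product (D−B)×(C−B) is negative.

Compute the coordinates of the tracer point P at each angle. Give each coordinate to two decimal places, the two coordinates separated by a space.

A=(0,0), D=(9.00,0)
θ=50°: B = A + 3.00·(cos50°, sin50°) = (1.9284, 2.2981)
θ=50°: |BD| = 7.4357
θ=50°: circle(B,4.00) ∩ circle(D,7.00): a=1.4988, h=3.7086
θ=50°:   candidates: C₊=(4.5000,5.3619) cross=27.576; C₋=(2.2076,-1.6921) cross=-27.576
θ=50°:   branch - wants cross < 0 → take C=(2.2076,-1.6921) (cross=-27.576)
θ=50°: ex = (C−B)/|BC| = (0.0698,-0.9976); ey = (0.9976,0.0698)
θ=50°: P = B + 1.97·ex + 2.73·ey = (4.7892,0.5235)
θ=329°: B = A + 3.00·(cos329°, sin329°) = (2.5715, -1.5451)
θ=329°: |BD| = 6.6116
θ=329°: circle(B,4.00) ∩ circle(D,7.00): a=0.8102, h=3.9171
θ=329°:   candidates: C₊=(2.4438,2.4528) cross=25.898; C₋=(4.2747,-5.1644) cross=-25.898
θ=329°:   branch - wants cross < 0 → take C=(4.2747,-5.1644) (cross=-25.898)
θ=329°: ex = (C−B)/|BC| = (0.4258,-0.9048); ey = (0.9048,0.4258)
θ=329°: P = B + 1.97·ex + 2.73·ey = (5.8805,-2.1652)

θ=50°: 4.79 0.52
θ=329°: 5.88 -2.17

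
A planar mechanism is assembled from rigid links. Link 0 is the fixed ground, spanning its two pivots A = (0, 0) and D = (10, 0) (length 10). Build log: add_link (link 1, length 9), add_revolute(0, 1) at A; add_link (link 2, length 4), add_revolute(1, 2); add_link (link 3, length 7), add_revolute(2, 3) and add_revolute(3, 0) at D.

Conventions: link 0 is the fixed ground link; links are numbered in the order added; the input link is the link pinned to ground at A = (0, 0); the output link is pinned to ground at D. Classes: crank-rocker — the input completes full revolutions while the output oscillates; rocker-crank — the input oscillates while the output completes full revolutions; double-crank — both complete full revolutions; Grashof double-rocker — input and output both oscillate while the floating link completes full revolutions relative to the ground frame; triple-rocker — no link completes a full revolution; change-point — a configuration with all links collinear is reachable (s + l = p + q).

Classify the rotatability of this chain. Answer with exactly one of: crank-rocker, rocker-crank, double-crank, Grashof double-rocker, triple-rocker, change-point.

lengths: ground=10, input=9, coupler=4, output=7
sorted: s=4 (shortest), l=10 (longest), p+q=16
s + l = 14 vs p + q = 16
s + l < p + q (Grashof) with shortest = coupler link → Grashof double-rocker

Grashof double-rocker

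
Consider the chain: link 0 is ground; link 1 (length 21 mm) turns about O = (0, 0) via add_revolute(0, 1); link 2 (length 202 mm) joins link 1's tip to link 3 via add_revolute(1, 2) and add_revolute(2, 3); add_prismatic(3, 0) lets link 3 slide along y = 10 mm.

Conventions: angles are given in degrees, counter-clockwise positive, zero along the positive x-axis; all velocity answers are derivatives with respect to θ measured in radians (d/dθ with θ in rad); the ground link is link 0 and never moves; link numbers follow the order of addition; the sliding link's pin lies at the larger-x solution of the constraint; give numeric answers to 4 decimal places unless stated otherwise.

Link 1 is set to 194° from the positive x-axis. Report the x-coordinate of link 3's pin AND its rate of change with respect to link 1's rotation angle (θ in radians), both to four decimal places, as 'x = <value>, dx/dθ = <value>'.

geometry: r = 21 mm, L = 202 mm, e = 10 mm
crank pin P = (r cos θ, r sin θ) = (-20.376210, -5.080360)
h = r sin θ − e = -5.080360 − 10 = -15.080360
x = r cos θ + √(L² − h²) = -20.376210 + 201.436299 = 181.060089
dx/dθ = −r sin θ − h·r cos θ/√(L² − h²) (θ in radians; h = -15.080360) = 3.554912

x = 181.0601, dx/dθ = 3.5549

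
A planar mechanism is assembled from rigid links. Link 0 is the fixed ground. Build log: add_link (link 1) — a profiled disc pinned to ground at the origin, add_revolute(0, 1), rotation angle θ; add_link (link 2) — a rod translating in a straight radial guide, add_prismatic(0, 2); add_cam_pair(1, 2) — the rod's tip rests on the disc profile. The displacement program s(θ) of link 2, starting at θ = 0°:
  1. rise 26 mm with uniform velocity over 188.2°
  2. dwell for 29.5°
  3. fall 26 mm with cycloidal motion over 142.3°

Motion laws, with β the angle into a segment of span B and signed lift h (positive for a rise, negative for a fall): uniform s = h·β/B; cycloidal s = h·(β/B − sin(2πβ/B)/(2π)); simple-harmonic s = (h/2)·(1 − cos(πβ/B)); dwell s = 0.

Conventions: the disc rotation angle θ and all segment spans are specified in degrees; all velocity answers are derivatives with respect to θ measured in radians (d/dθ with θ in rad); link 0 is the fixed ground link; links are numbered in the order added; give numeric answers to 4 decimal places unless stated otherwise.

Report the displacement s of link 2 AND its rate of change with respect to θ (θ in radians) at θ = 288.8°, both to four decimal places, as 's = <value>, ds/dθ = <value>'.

seg 1 [0°–188.2°] uniform, h=26: full span → s += 26 → s = 26.0000
seg 2 [188.2°–217.7°] dwell: s stays 26.0000
seg 3 [217.7°–360°] cycloidal, h=-26: θ=288.8° here. β=71.1, B=142.3. -26·(0.4996 − sin(2π·0.4996)/(2π)) = -12.9817 → s = 13.0183
velocity in seg [217.7°–360°] (cycloidal), θ in radians: β = 71.1° = 1.2409 rad, B = 142.3° = 2.4836 rad; ds/dθ = (h/B)(1 − cos(2πβ/B)) = ((-26)/2.4836)(1 − cos(2π·0.4996)) = -20.937294 mm/rad

s = 13.0183, ds/dθ = -20.9373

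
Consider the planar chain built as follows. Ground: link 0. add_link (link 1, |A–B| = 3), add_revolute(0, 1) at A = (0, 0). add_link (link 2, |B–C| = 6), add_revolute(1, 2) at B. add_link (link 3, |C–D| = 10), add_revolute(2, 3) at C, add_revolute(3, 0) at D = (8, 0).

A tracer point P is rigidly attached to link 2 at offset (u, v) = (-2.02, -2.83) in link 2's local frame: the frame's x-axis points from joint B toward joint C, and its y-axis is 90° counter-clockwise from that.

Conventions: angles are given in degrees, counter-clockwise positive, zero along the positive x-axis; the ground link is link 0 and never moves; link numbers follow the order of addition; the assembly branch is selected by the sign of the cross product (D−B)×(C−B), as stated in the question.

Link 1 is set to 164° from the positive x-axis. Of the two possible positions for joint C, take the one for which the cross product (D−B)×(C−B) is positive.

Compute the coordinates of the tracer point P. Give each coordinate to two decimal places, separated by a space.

A=(0,0), D=(8.00,0)
B = A + 3.00·(cos164°, sin164°) = (-2.8838, 0.8269)
|BD| = 10.9152
circle(B,6.00) ∩ circle(D,10.00): a=2.5259, h=5.4424
  candidates: C₊=(0.0471,6.0623) cross=59.405; C₋=(-0.7775,-4.7912) cross=-59.405
  branch + wants cross > 0 → take C=(0.0471,6.0623) (cross=59.405)
ex = (C−B)/|BC| = (0.4885,0.8726); ey = (-0.8726,0.4885)
P = B + -2.02·ex + -2.83·ey = (-1.4012,-2.3181)

-1.40 -2.32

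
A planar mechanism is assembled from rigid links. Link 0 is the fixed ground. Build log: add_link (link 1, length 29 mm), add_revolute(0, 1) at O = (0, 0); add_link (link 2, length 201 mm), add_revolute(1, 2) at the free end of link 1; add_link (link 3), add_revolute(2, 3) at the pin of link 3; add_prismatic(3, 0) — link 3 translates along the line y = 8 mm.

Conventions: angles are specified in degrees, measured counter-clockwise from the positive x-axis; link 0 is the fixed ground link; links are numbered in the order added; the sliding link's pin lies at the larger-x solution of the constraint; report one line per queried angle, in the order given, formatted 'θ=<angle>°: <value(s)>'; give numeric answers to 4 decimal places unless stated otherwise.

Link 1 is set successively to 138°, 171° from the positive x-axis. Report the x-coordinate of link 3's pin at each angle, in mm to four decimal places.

geometry: r = 29 mm, L = 201 mm, e = 8 mm
θ=138°: crank pin P = (r cos θ, r sin θ) = (-21.551200, 19.404788)
θ=138°: h = r sin θ − e = 19.404788 − 8 = 11.404788
θ=138°: x = r cos θ + √(L² − h²) = -21.551200 + 200.676184 = 179.124984
θ=171°: crank pin P = (r cos θ, r sin θ) = (-28.642962, 4.536599)
θ=171°: h = r sin θ − e = 4.536599 − 8 = -3.463401
θ=171°: x = r cos θ + √(L² − h²) = -28.642962 + 200.970159 = 172.327197

θ=138°: 179.1250
θ=171°: 172.3272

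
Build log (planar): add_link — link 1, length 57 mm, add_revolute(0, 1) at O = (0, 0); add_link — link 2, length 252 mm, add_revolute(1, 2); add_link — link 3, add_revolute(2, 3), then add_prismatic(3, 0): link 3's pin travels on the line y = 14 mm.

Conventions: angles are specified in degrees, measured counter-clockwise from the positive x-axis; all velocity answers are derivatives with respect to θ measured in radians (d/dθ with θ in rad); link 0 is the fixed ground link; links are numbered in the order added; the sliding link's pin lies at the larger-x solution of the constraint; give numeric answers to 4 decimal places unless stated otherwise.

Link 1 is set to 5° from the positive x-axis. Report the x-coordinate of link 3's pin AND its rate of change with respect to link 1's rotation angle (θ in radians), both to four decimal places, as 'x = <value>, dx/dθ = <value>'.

geometry: r = 57 mm, L = 252 mm, e = 14 mm
crank pin P = (r cos θ, r sin θ) = (56.783098, 4.967877)
h = r sin θ − e = 4.967877 − 14 = -9.032123
x = r cos θ + √(L² − h²) = 56.783098 + 251.838084 = 308.621182
dx/dθ = −r sin θ − h·r cos θ/√(L² − h²) (θ in radians; h = -9.032123) = -2.931363

x = 308.6212, dx/dθ = -2.9314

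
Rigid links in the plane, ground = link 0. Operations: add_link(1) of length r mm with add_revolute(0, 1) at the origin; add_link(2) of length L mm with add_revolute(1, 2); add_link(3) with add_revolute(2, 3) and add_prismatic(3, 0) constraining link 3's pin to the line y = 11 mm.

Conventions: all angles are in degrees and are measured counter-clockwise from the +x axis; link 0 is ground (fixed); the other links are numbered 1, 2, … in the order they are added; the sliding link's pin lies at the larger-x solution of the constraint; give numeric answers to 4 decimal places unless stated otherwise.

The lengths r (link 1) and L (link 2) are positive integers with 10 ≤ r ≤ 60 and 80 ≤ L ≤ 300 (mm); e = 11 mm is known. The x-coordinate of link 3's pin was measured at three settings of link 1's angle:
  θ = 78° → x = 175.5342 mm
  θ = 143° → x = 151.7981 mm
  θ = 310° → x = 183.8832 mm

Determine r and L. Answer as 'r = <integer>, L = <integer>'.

constraint per measurement: (x − r cos θ)² + (r sin θ − e)² = L²
subtracting the θ₁ and θ₂ equations cancels the r² and L² terms:
r = (x₁² − x₂²) / (2[(x₁cos θ₁ + e sin θ₁) − (x₂cos θ₂ + e sin θ₂)]) = 24.0000 → r = 24
L² = (x₁ − r cos θ₁)² + (r sin θ₁ − e)² = 29241.0040 → L = 171.0000 → L = 171
check at θ₃=310°: x = 183.8832 (printed 183.8832) ✓

r = 24, L = 171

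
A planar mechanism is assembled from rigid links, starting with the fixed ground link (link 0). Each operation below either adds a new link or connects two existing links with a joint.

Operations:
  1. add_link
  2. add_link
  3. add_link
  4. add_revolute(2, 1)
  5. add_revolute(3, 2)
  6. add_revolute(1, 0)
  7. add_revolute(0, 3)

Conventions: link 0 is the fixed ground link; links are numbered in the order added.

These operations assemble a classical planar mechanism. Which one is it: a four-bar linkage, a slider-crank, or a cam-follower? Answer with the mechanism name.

links: 4 (incl. ground); joints: 4 revolute, 0 prismatic, 0 higher (cam) pair, forming one closed loop
4 links in a single 4R loop → four-bar linkage

four-bar linkage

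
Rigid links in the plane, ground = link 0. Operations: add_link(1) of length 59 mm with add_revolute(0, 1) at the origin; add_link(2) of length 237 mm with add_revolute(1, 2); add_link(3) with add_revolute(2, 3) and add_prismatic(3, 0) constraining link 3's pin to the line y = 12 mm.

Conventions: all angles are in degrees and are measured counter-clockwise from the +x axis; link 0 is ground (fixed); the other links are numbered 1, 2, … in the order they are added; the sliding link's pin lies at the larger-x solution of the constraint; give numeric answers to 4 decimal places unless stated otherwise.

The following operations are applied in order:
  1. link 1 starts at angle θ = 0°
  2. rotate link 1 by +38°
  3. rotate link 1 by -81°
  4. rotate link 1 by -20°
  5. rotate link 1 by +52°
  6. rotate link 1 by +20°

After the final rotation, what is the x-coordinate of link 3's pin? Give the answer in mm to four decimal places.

geometry: r = 59 mm, L = 237 mm, e = 12 mm; θ starts at 0°
rotate link 1 by +38°: θ ← 0° +38° = 38°
rotate link 1 by -81°: θ ← 38° -81° = -43°
rotate link 1 by -20°: θ ← -43° -20° = -63°
rotate link 1 by +52°: θ ← -63° +52° = -11°
rotate link 1 by +20°: θ ← -11° +20° = 9°
crank pin P = (r cos θ, r sin θ) = (58.273612, 9.229633)
h = r sin θ − e = 9.229633 − 12 = -2.770367
x = r cos θ + √(L² − h²) = 58.273612 + 236.983808 = 295.257420

295.2574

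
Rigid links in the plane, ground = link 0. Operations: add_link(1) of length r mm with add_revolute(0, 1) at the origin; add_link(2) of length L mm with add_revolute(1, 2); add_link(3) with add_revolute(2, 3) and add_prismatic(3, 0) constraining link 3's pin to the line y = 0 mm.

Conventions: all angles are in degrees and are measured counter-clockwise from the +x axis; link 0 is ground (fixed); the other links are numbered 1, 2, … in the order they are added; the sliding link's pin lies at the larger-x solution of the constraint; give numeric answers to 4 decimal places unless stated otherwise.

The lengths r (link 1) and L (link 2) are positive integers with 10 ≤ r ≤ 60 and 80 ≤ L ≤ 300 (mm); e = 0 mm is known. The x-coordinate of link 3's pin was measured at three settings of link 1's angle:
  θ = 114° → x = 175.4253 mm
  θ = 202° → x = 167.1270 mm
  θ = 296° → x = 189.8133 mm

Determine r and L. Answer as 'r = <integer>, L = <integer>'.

constraint per measurement: (x − r cos θ)² + (r sin θ − e)² = L²
subtracting the θ₁ and θ₂ equations cancels the r² and L² terms:
r = (x₁² − x₂²) / (2[(x₁cos θ₁ + e sin θ₁) − (x₂cos θ₂ + e sin θ₂)]) = 17.0001 → r = 17
L² = (x₁ − r cos θ₁)² + (r sin θ₁ − e)² = 33489.0004 → L = 183.0000 → L = 183
check at θ₃=296°: x = 189.8133 (printed 189.8133) ✓

r = 17, L = 183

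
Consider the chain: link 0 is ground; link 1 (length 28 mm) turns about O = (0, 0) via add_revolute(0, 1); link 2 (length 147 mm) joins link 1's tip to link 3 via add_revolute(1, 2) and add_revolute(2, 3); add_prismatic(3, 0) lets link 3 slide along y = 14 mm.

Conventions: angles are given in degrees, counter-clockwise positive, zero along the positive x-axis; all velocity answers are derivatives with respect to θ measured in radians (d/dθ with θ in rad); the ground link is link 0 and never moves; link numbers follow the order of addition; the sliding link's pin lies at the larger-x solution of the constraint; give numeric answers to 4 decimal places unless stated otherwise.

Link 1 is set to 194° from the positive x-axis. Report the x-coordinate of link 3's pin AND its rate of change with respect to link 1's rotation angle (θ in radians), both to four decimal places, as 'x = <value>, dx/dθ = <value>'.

geometry: r = 28 mm, L = 147 mm, e = 14 mm
crank pin P = (r cos θ, r sin θ) = (-27.168280, -6.773813)
h = r sin θ − e = -6.773813 − 14 = -20.773813
x = r cos θ + √(L² − h²) = -27.168280 + 145.524736 = 118.356455
dx/dθ = −r sin θ − h·r cos θ/√(L² − h²) (θ in radians; h = -20.773813) = 2.895512

x = 118.3565, dx/dθ = 2.8955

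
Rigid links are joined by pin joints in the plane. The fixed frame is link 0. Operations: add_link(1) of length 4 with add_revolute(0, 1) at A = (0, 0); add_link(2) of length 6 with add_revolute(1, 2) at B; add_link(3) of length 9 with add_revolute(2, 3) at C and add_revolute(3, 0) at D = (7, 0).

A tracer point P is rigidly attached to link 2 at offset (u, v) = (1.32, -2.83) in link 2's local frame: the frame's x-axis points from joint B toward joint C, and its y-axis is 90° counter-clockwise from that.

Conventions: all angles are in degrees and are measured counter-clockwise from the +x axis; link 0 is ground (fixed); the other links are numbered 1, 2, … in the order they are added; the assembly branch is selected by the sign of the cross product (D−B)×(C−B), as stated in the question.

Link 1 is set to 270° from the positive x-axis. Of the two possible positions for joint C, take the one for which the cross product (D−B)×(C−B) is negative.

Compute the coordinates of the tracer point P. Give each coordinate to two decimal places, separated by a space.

A=(0,0), D=(7.00,0)
B = A + 4.00·(cos270°, sin270°) = (-0.0000, -4.0000)
|BD| = 8.0623
circle(B,6.00) ∩ circle(D,9.00): a=1.2403, h=5.8704
  candidates: C₊=(-1.8356,1.7123) cross=47.329; C₋=(3.9895,-8.4815) cross=-47.329
  branch - wants cross < 0 → take C=(3.9895,-8.4815) (cross=-47.329)
ex = (C−B)/|BC| = (0.6649,-0.7469); ey = (0.7469,0.6649)
P = B + 1.32·ex + -2.83·ey = (-1.2361,-6.8676)

-1.24 -6.87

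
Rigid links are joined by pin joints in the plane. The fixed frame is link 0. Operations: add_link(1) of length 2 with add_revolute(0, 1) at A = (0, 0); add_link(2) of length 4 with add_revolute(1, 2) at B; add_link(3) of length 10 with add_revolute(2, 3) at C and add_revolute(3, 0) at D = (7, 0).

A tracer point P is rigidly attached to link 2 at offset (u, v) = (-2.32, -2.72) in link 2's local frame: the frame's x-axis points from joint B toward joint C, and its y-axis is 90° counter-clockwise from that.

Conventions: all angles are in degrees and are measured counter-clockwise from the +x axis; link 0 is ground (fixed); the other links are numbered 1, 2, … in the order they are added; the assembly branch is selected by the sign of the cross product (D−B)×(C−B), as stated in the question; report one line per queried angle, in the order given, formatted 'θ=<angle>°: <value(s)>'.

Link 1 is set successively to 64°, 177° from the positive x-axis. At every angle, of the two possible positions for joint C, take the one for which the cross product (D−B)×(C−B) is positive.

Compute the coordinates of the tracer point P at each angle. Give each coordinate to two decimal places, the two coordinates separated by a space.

A=(0,0), D=(7.00,0)
θ=64°: B = A + 2.00·(cos64°, sin64°) = (0.8767, 1.7976)
θ=64°: |BD| = 6.3817
θ=64°: circle(B,4.00) ∩ circle(D,10.00): a=-3.3905, h=2.1223
θ=64°:   candidates: C₊=(-1.7787,4.7890) cross=13.544; C₋=(-2.9743,0.7162) cross=-13.544
θ=64°:   branch + wants cross > 0 → take C=(-1.7787,4.7890) (cross=13.544)
θ=64°: ex = (C−B)/|BC| = (-0.6639,0.7479); ey = (-0.7479,-0.6639)
θ=64°: P = B + -2.32·ex + -2.72·ey = (4.4511,1.8682)
θ=177°: B = A + 2.00·(cos177°, sin177°) = (-1.9973, 0.1047)
θ=177°: |BD| = 8.9979
θ=177°: circle(B,4.00) ∩ circle(D,10.00): a=-0.1688, h=3.9964
θ=177°:   candidates: C₊=(-2.1196,4.1028) cross=35.959; C₋=(-2.2126,-3.8895) cross=-35.959
θ=177°:   branch + wants cross > 0 → take C=(-2.1196,4.1028) (cross=35.959)
θ=177°: ex = (C−B)/|BC| = (-0.0306,0.9995); ey = (-0.9995,-0.0306)
θ=177°: P = B + -2.32·ex + -2.72·ey = (0.7924,-2.1311)

θ=64°: 4.45 1.87
θ=177°: 0.79 -2.13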